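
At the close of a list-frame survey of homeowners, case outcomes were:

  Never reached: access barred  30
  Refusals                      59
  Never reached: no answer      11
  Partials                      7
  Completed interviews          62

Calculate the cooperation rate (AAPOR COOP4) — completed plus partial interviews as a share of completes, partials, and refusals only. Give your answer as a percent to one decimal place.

53.9%

Non-contacts = 11 + 30 = 41
Top: 62 + 7 = 69
Denominator: 62 + 7 + 59 = 128
COOP4 = 69 / 128 = 0.5391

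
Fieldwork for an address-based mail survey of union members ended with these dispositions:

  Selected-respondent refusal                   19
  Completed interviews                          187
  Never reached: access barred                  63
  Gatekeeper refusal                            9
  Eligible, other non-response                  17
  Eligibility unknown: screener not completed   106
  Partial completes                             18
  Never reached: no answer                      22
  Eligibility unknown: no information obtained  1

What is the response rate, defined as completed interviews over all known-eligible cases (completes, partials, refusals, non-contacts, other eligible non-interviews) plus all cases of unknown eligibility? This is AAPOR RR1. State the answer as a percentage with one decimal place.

42.3%

Refusal or break-off = 9 + 19 = 28
No contact after all attempts = 22 + 63 = 85
Undetermined eligibility = 106 + 1 = 107
Numerator → 187
Base → 187 + 18 + 28 + 85 + 17 + 107 = 442
RR1 = 187 / 442 = 0.4231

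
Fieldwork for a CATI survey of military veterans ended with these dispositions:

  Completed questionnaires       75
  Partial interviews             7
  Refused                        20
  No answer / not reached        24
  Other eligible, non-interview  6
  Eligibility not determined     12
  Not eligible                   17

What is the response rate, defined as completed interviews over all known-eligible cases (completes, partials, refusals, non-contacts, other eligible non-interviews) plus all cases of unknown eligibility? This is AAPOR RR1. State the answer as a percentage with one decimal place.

52.1%

Num → 75
Base → 75 + 7 + 20 + 24 + 6 + 12 = 144
RR1 = 75 / 144 = 0.5208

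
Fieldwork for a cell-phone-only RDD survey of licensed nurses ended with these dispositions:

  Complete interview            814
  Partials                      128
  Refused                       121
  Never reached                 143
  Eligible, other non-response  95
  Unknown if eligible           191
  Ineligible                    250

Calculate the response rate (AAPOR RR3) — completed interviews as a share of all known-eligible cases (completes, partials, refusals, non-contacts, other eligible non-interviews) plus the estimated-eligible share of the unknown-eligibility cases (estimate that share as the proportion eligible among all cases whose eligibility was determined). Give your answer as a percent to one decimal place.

55.7%

Num: 814
Determined eligible: 814 + 128 + 121 + 143 + 95 = 1301
e = 1301 / (1301 + 250) = 1301 / 1551 = 0.8388
e × U: 0.8388 × 191 = 160.21
Denom: 1301 + 160.21 = 1461.21
RR3 = 814 / 1461.21 = 0.5571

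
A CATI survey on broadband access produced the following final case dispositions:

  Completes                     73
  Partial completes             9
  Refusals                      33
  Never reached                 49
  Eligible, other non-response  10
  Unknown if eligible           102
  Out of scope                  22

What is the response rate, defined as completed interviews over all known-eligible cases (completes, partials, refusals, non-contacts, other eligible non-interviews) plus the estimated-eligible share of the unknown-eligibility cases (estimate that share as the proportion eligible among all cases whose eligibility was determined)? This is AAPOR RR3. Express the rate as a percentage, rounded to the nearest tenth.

27.6%

Num → 73
Determined eligible → 73 + 9 + 33 + 49 + 10 = 174
e = 174 / (174 + 22) = 174 / 196 = 0.8878
Eligible share of unknowns → 0.8878 × 102 = 90.56
Denominator → 174 + 90.56 = 264.56
RR3 = 73 / 264.56 = 0.2759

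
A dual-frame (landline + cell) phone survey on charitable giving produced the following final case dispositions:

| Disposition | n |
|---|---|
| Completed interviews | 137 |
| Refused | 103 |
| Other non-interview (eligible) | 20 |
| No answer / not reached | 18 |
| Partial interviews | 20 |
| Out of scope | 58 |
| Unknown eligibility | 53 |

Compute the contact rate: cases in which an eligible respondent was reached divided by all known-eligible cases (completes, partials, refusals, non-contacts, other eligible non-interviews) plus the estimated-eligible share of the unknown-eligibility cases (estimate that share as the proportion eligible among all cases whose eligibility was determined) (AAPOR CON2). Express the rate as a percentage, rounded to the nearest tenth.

81.8%

Top: 137 + 20 + 103 + 20 = 280
Known eligible: 137 + 20 + 103 + 18 + 20 = 298
e = 298 / (298 + 58) = 298 / 356 = 0.8371
Eligible share of unknowns: 0.8371 × 53 = 44.37
Denom: 298 + 44.37 = 342.37
CON2 = 280 / 342.37 = 0.8178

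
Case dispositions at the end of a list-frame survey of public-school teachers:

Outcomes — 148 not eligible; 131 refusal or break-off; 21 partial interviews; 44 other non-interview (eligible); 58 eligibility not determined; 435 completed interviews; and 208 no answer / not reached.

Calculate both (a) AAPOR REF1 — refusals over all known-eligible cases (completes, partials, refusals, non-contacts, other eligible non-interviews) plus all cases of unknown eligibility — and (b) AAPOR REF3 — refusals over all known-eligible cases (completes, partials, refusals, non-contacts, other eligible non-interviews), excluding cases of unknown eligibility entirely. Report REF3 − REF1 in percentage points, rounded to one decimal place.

Numerator → 131
Base → 435 + 21 + 131 + 208 + 44 + 58 = 897
REF1 = 131 / 897 = 0.1460
Base → 435 + 21 + 131 + 208 + 44 = 839
REF3 = 131 / 839 = 0.1561
Difference = 15.61 − 14.60 = 1.01 percentage points

1.0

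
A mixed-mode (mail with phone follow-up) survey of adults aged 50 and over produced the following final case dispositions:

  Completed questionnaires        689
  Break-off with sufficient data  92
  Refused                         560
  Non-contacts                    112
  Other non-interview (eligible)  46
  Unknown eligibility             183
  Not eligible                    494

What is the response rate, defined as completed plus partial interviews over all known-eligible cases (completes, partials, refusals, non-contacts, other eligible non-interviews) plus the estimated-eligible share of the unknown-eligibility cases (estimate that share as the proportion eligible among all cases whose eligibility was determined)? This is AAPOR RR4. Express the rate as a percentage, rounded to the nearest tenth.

47.7%

Numerator → 689 + 92 = 781
Known eligible → 689 + 92 + 560 + 112 + 46 = 1499
e = 1499 / (1499 + 494) = 1499 / 1993 = 0.7521
Estimated eligible among unknowns → 0.7521 × 183 = 137.63
Base → 1499 + 137.63 = 1636.63
RR4 = 781 / 1636.63 = 0.4772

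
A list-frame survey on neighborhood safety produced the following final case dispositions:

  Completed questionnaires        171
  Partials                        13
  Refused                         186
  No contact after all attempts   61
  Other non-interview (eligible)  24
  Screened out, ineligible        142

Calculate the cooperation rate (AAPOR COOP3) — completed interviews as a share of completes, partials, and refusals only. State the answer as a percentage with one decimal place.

Num: 171
Base: 171 + 13 + 186 = 370
COOP3 = 171 / 370 = 0.4622

46.2%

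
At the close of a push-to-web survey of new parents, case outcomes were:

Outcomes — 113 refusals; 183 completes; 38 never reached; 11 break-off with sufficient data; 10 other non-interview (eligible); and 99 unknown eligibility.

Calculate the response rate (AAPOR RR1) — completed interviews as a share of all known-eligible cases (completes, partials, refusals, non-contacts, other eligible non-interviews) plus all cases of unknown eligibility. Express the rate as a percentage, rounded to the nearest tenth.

Top: 183
Base: 183 + 11 + 113 + 38 + 10 + 99 = 454
RR1 = 183 / 454 = 0.4031

40.3%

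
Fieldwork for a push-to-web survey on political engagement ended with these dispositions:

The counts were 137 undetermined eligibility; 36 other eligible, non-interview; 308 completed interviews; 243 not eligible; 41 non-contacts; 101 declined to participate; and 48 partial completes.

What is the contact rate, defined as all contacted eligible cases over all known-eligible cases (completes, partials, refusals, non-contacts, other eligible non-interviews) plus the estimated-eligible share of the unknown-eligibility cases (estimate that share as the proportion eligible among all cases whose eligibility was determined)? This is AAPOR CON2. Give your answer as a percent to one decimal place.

Numerator → 308 + 48 + 101 + 36 = 493
Determined eligible → 308 + 48 + 101 + 41 + 36 = 534
e = 534 / (534 + 243) = 534 / 777 = 0.6873
Estimated eligible among unknowns → 0.6873 × 137 = 94.16
Denominator → 534 + 94.16 = 628.16
CON2 = 493 / 628.16 = 0.7848

78.5%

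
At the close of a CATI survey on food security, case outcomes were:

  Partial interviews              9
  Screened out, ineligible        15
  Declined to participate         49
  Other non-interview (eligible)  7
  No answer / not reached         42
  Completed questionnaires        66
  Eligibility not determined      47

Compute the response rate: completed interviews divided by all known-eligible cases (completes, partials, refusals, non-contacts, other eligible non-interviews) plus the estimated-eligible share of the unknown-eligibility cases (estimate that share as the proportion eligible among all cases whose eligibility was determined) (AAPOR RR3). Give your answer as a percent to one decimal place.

Num = 66
Determined eligible = 66 + 9 + 49 + 42 + 7 = 173
e = 173 / (173 + 15) = 173 / 188 = 0.9202
e × U = 0.9202 × 47 = 43.25
Base = 173 + 43.25 = 216.25
RR3 = 66 / 216.25 = 0.3052

30.5%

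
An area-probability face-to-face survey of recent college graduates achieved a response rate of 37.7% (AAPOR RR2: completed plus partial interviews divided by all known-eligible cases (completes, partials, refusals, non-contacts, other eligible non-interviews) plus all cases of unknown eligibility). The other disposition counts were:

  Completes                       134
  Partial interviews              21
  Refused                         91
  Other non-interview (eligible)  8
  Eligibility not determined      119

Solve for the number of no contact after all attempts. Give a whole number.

Numerator: 134 + 21 = 155
RR2 = 155 / D = 0.377
D = 155 / 0.377 = 411.1
Remaining denominator categories sum to 373
no contact after all attempts = 411.1 − 373 ≈ 38

38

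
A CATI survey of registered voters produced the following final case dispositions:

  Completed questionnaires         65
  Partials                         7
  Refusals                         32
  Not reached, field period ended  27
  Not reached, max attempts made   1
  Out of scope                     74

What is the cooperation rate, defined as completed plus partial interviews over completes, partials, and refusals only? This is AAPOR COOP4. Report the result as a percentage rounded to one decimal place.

69.2%

No contact after all attempts = 27 + 1 = 28
Num = 65 + 7 = 72
Denom = 65 + 7 + 32 = 104
COOP4 = 72 / 104 = 0.6923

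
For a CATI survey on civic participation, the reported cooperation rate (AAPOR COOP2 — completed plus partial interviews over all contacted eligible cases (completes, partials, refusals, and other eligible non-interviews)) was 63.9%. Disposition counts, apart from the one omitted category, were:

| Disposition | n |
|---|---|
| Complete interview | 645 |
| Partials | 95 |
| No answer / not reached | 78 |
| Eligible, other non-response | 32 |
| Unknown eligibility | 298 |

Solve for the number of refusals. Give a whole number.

386

Numerator: 645 + 95 = 740
COOP2 = 740 / D = 0.639
D = 740 / 0.639 = 1158.1
Remaining denominator categories sum to 772
refusals = 1158.1 − 772 ≈ 386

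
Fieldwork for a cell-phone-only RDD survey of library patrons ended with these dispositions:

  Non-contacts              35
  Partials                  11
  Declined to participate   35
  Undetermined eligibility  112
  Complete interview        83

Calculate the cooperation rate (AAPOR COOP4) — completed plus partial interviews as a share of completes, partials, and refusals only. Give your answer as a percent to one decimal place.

Num → 83 + 11 = 94
Denominator → 83 + 11 + 35 = 129
COOP4 = 94 / 129 = 0.7287

72.9%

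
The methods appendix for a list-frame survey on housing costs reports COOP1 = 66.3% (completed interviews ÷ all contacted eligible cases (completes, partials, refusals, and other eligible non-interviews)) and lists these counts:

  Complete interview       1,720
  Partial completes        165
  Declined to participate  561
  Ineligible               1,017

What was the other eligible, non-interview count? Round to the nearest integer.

COOP1 = 1720 / D = 0.663
D = 1720 / 0.663 = 2594.3
Rest of base = 2446
other eligible, non-interview = 2594.3 − 2446 ≈ 148

148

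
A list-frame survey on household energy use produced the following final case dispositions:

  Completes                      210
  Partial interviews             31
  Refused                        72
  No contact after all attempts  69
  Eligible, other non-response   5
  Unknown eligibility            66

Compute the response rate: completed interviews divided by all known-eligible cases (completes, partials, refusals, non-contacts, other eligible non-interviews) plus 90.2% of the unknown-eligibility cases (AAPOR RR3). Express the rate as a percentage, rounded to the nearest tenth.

Top = 210
Determined eligible = 210 + 31 + 72 + 69 + 5 = 387
Eligible share of unknowns = 0.9020 × 66 = 59.53
Denom = 387 + 59.53 = 446.53
RR3 = 210 / 446.53 = 0.4703

47.0%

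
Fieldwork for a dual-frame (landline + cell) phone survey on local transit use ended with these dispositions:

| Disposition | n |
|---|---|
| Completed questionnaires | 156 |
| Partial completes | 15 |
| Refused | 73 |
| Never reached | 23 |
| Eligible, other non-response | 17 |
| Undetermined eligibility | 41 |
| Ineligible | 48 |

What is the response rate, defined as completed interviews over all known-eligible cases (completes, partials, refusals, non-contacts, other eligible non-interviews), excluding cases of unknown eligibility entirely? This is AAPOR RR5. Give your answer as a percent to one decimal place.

54.9%

Num → 156
Denom → 156 + 15 + 73 + 23 + 17 = 284
RR5 = 156 / 284 = 0.5493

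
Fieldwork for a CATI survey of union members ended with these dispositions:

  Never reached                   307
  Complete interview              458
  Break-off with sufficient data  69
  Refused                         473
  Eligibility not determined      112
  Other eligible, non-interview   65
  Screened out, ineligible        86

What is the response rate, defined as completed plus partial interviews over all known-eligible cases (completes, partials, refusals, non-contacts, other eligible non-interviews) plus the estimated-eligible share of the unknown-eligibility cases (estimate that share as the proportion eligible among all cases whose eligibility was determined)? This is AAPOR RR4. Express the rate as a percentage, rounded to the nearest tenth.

Numerator = 458 + 69 = 527
Eligible (known) = 458 + 69 + 473 + 307 + 65 = 1372
e = 1372 / (1372 + 86) = 1372 / 1458 = 0.9410
Eligible share of unknowns = 0.9410 × 112 = 105.39
Denominator = 1372 + 105.39 = 1477.39
RR4 = 527 / 1477.39 = 0.3567

35.7%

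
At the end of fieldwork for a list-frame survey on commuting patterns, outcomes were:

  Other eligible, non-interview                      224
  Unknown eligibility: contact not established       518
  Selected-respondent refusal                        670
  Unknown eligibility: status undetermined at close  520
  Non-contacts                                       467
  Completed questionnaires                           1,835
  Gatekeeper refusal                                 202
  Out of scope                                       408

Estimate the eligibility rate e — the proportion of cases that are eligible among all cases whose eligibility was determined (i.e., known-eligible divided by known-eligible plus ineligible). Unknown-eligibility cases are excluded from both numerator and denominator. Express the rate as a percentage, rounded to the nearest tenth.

Refusal or break-off = 202 + 670 = 872
Eligibility not determined = 518 + 520 = 1038
Known eligible → 1835 + 872 + 467 + 224 = 3398
e = 3398 / (3398 + 408) = 3398 / 3806 = 0.8928

89.3%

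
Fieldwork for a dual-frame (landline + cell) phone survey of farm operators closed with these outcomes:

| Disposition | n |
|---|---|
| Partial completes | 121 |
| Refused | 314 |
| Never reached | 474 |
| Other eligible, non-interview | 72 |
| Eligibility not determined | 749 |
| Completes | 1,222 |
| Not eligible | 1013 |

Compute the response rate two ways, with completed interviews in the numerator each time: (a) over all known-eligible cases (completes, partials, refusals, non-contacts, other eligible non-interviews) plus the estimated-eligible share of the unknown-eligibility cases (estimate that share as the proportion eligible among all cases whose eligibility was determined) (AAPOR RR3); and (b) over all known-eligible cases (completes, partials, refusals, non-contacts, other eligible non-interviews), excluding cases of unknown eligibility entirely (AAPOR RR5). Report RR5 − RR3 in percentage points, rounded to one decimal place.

10.5

Top → 1222
Determined eligible → 1222 + 121 + 314 + 474 + 72 = 2203
e = 2203 / (2203 + 1013) = 2203 / 3216 = 0.6850
e × U → 0.6850 × 749 = 513.07
Denom → 2203 + 513.07 = 2716.07
RR3 = 1222 / 2716.07 = 0.4499
Denom → 1222 + 121 + 314 + 474 + 72 = 2203
RR5 = 1222 / 2203 = 0.5547
Difference = 55.47 − 44.99 = 10.48 percentage points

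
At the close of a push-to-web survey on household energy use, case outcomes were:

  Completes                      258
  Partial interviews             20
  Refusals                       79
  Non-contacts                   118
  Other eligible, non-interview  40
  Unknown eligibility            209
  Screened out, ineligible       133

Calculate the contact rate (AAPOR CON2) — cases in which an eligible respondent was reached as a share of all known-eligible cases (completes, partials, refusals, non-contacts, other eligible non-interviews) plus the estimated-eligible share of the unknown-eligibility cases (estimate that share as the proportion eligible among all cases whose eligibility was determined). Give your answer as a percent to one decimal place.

Num → 258 + 20 + 79 + 40 = 397
Determined eligible → 258 + 20 + 79 + 118 + 40 = 515
e = 515 / (515 + 133) = 515 / 648 = 0.7948
Eligible share of unknowns → 0.7948 × 209 = 166.11
Denom → 515 + 166.11 = 681.11
CON2 = 397 / 681.11 = 0.5829

58.3%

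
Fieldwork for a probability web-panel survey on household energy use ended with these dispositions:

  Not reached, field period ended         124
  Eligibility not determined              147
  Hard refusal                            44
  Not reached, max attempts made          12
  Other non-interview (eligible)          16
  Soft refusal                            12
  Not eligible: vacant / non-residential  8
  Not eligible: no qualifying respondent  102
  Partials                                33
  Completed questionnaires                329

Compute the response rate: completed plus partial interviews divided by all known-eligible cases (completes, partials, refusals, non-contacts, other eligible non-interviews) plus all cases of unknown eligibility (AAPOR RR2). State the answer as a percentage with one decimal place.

Declined to participate = 44 + 12 = 56
Never reached = 124 + 12 = 136
Out of scope = 102 + 8 = 110
Num → 329 + 33 = 362
Base → 329 + 33 + 56 + 136 + 16 + 147 = 717
RR2 = 362 / 717 = 0.5049

50.5%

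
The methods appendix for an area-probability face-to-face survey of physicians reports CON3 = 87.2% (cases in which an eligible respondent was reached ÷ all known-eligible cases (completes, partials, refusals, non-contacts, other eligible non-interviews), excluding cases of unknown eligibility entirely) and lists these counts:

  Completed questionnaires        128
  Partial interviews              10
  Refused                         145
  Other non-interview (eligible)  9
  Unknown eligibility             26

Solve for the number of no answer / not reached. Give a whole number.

Num: 128 + 10 + 145 + 9 = 292
CON3 = 292 / D = 0.872
D = 292 / 0.872 = 334.9
Rest of base = 292
no answer / not reached = 334.9 − 292 ≈ 43

43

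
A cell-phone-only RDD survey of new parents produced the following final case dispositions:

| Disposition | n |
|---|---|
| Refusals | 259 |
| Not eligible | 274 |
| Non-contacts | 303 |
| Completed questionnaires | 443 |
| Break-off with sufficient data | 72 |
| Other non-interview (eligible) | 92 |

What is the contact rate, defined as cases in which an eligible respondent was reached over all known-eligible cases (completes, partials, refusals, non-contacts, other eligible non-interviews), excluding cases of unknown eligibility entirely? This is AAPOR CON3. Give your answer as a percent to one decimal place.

74.1%

Numerator = 443 + 72 + 259 + 92 = 866
Denom = 443 + 72 + 259 + 303 + 92 = 1169
CON3 = 866 / 1169 = 0.7408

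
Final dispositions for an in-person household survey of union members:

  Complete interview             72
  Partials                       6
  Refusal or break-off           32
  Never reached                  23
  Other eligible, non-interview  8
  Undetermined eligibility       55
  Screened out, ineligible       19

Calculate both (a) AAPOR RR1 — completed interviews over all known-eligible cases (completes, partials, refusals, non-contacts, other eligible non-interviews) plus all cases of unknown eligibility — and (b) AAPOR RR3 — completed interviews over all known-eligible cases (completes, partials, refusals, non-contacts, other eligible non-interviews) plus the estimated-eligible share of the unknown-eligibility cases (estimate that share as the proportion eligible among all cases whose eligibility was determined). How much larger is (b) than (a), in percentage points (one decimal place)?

1.3

Top: 72
Base: 72 + 6 + 32 + 23 + 8 + 55 = 196
RR1 = 72 / 196 = 0.3673
Determined eligible: 72 + 6 + 32 + 23 + 8 = 141
e = 141 / (141 + 19) = 141 / 160 = 0.8812
Eligible share of unknowns: 0.8812 × 55 = 48.47
Base: 141 + 48.47 = 189.47
RR3 = 72 / 189.47 = 0.3800
Difference = 38.00 − 36.73 = 1.27 percentage points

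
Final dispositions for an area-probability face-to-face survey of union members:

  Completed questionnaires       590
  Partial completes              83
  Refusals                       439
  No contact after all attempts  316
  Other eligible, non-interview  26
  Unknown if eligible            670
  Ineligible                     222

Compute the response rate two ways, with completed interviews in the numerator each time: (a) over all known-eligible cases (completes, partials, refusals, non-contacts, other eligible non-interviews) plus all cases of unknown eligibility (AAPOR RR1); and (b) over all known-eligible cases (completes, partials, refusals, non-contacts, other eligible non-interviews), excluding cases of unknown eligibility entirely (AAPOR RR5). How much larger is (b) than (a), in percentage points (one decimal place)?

12.8

Num = 590
Denom = 590 + 83 + 439 + 316 + 26 + 670 = 2124
RR1 = 590 / 2124 = 0.2778
Denom = 590 + 83 + 439 + 316 + 26 = 1454
RR5 = 590 / 1454 = 0.4058
Difference = 40.58 − 27.78 = 12.80 percentage points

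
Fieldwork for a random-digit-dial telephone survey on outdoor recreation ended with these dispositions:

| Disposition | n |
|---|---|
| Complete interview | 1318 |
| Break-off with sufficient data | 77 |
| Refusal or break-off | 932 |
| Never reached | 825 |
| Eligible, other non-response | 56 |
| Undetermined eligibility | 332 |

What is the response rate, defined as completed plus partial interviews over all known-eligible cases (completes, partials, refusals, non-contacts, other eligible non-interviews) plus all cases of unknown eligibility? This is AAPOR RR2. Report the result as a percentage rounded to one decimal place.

Num: 1318 + 77 = 1395
Denominator: 1318 + 77 + 932 + 825 + 56 + 332 = 3540
RR2 = 1395 / 3540 = 0.3941

39.4%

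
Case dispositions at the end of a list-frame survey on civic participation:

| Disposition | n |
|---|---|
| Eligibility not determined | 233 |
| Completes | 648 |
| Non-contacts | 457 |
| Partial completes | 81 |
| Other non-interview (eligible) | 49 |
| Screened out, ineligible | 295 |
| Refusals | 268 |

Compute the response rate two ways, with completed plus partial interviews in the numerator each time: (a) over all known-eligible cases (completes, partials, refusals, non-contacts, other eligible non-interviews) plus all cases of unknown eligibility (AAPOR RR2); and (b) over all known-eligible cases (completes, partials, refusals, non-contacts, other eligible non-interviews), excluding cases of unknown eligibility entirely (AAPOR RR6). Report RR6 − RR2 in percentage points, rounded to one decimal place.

Numerator → 648 + 81 = 729
Base → 648 + 81 + 268 + 457 + 49 + 233 = 1736
RR2 = 729 / 1736 = 0.4199
Base → 648 + 81 + 268 + 457 + 49 = 1503
RR6 = 729 / 1503 = 0.4850
Difference = 48.50 − 41.99 = 6.51 percentage points

6.5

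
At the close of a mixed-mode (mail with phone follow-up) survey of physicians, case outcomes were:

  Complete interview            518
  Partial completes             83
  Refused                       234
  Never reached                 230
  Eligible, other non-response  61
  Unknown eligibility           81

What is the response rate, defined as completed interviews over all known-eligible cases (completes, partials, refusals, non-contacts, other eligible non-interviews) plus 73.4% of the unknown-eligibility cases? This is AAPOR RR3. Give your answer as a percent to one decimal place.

43.7%

Numerator = 518
Eligible (known) = 518 + 83 + 234 + 230 + 61 = 1126
Estimated eligible among unknowns = 0.7340 × 81 = 59.45
Denominator = 1126 + 59.45 = 1185.45
RR3 = 518 / 1185.45 = 0.4370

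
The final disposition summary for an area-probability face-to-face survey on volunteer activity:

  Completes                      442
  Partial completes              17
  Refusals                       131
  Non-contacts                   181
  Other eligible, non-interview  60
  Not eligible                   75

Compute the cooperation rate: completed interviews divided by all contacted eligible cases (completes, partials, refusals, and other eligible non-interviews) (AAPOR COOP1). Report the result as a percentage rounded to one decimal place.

Num = 442
Denom = 442 + 17 + 131 + 60 = 650
COOP1 = 442 / 650 = 0.6800

68.0%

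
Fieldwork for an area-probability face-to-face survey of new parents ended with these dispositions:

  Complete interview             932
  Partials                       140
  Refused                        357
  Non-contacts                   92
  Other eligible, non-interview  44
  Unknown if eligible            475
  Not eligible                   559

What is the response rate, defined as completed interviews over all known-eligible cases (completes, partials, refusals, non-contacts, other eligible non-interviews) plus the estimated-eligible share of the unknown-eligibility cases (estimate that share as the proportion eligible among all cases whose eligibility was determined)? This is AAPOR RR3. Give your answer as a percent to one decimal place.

48.7%

Num = 932
Eligible (known) = 932 + 140 + 357 + 92 + 44 = 1565
e = 1565 / (1565 + 559) = 1565 / 2124 = 0.7368
Eligible share of unknowns = 0.7368 × 475 = 349.98
Denominator = 1565 + 349.98 = 1914.98
RR3 = 932 / 1914.98 = 0.4867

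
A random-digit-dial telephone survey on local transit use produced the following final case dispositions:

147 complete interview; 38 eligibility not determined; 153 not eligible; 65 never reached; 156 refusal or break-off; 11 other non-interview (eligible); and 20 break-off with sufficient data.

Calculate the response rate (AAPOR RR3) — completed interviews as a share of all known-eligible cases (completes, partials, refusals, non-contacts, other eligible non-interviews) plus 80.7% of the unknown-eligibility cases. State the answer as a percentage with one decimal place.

Numerator → 147
Eligible (known) → 147 + 20 + 156 + 65 + 11 = 399
e × U → 0.8070 × 38 = 30.67
Base → 399 + 30.67 = 429.67
RR3 = 147 / 429.67 = 0.3421

34.2%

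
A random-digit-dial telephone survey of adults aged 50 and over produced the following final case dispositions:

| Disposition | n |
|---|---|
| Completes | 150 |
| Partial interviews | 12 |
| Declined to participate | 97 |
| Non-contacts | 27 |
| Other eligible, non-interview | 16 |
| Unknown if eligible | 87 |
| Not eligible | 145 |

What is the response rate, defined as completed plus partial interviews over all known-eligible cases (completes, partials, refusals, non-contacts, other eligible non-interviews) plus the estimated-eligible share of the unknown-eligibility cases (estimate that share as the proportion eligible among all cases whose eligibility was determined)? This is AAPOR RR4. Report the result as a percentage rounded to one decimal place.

Top → 150 + 12 = 162
Determined eligible → 150 + 12 + 97 + 27 + 16 = 302
e = 302 / (302 + 145) = 302 / 447 = 0.6756
Eligible share of unknowns → 0.6756 × 87 = 58.78
Base → 302 + 58.78 = 360.78
RR4 = 162 / 360.78 = 0.4490

44.9%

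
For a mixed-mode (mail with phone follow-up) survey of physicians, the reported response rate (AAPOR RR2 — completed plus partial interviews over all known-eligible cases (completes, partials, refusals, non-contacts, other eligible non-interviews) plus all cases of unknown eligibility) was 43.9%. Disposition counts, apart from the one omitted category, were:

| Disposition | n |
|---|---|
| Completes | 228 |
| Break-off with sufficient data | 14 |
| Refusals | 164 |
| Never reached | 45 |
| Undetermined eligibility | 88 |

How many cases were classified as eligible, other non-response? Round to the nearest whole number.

12

Num = 228 + 14 = 242
RR2 = 242 / D = 0.439
D = 242 / 0.439 = 551.3
Other denominator terms total 539
eligible, other non-response = 551.3 − 539 ≈ 12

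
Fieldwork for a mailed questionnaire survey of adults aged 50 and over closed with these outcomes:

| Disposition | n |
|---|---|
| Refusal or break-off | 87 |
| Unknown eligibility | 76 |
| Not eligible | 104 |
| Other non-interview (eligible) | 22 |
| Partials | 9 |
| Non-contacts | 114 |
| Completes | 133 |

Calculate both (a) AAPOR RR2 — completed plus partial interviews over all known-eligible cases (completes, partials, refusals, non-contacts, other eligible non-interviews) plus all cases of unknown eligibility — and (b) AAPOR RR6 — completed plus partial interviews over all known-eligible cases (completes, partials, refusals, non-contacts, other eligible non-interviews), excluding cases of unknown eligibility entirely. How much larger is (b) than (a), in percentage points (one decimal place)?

6.7

Top: 133 + 9 = 142
Denominator: 133 + 9 + 87 + 114 + 22 + 76 = 441
RR2 = 142 / 441 = 0.3220
Denominator: 133 + 9 + 87 + 114 + 22 = 365
RR6 = 142 / 365 = 0.3890
Difference = 38.90 − 32.20 = 6.70 percentage points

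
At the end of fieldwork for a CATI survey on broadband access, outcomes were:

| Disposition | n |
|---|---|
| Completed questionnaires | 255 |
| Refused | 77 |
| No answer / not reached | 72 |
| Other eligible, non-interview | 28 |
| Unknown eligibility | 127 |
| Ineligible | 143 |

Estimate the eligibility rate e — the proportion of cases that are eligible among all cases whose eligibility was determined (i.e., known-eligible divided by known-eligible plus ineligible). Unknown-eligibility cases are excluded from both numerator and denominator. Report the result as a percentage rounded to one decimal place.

75.1%

Known eligible: 255 + 77 + 72 + 28 = 432
e = 432 / (432 + 143) = 432 / 575 = 0.7513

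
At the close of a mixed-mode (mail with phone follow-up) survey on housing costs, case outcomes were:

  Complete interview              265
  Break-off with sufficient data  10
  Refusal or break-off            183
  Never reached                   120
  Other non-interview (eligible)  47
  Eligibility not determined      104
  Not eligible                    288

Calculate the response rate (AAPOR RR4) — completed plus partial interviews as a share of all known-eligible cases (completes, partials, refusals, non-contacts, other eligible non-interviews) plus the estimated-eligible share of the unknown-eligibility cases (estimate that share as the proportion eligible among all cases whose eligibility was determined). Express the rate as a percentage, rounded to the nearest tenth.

Numerator → 265 + 10 = 275
Eligible (known) → 265 + 10 + 183 + 120 + 47 = 625
e = 625 / (625 + 288) = 625 / 913 = 0.6846
Estimated eligible among unknowns → 0.6846 × 104 = 71.20
Denominator → 625 + 71.20 = 696.20
RR4 = 275 / 696.20 = 0.3950

39.5%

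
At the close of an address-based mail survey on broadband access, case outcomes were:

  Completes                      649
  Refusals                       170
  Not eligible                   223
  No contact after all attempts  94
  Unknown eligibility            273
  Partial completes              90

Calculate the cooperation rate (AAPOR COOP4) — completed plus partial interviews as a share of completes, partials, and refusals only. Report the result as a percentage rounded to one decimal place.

Top: 649 + 90 = 739
Base: 649 + 90 + 170 = 909
COOP4 = 739 / 909 = 0.8130

81.3%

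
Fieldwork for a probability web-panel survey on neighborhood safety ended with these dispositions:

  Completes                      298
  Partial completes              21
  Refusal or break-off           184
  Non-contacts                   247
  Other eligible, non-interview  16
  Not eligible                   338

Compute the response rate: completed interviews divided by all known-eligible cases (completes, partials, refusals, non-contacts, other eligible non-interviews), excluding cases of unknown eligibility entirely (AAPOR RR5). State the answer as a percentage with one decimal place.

38.9%

Numerator: 298
Base: 298 + 21 + 184 + 247 + 16 = 766
RR5 = 298 / 766 = 0.3890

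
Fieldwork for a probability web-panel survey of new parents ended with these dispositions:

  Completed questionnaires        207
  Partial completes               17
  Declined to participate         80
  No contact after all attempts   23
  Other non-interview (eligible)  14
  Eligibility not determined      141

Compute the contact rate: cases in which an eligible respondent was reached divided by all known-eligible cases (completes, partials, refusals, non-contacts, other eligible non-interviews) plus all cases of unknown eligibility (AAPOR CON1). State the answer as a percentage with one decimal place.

Top = 207 + 17 + 80 + 14 = 318
Denom = 207 + 17 + 80 + 23 + 14 + 141 = 482
CON1 = 318 / 482 = 0.6598

66.0%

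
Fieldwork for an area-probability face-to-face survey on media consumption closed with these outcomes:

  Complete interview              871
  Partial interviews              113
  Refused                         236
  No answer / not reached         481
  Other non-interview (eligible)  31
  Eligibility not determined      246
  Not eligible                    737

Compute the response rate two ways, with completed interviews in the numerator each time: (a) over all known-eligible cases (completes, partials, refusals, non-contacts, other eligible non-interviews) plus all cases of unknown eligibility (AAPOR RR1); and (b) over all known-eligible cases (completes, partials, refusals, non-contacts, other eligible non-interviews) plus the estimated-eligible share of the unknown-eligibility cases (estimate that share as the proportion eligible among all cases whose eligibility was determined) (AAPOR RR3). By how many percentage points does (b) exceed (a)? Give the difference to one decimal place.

Numerator = 871
Denom = 871 + 113 + 236 + 481 + 31 + 246 = 1978
RR1 = 871 / 1978 = 0.4403
Determined eligible = 871 + 113 + 236 + 481 + 31 = 1732
e = 1732 / (1732 + 737) = 1732 / 2469 = 0.7015
Eligible share of unknowns = 0.7015 × 246 = 172.57
Denom = 1732 + 172.57 = 1904.57
RR3 = 871 / 1904.57 = 0.4573
Difference = 45.73 − 44.03 = 1.70 percentage points

1.7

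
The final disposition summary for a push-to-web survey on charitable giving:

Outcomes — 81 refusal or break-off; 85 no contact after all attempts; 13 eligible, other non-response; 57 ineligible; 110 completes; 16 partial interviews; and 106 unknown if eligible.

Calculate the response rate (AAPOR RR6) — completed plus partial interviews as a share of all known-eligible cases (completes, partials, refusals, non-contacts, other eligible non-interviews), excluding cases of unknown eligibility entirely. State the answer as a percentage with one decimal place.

41.3%

Top → 110 + 16 = 126
Base → 110 + 16 + 81 + 85 + 13 = 305
RR6 = 126 / 305 = 0.4131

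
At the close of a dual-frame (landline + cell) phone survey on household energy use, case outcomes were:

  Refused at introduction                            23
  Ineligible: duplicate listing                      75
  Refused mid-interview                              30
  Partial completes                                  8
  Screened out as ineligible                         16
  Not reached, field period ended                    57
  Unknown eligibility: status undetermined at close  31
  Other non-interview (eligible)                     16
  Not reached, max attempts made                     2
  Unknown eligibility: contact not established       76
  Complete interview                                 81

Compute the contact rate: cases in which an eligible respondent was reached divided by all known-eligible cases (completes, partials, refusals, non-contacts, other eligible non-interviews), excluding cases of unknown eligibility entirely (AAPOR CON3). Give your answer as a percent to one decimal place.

Refused = 23 + 30 = 53
No contact after all attempts = 57 + 2 = 59
Unknown eligibility = 76 + 31 = 107
Screened out, ineligible = 16 + 75 = 91
Num → 81 + 8 + 53 + 16 = 158
Base → 81 + 8 + 53 + 59 + 16 = 217
CON3 = 158 / 217 = 0.7281

72.8%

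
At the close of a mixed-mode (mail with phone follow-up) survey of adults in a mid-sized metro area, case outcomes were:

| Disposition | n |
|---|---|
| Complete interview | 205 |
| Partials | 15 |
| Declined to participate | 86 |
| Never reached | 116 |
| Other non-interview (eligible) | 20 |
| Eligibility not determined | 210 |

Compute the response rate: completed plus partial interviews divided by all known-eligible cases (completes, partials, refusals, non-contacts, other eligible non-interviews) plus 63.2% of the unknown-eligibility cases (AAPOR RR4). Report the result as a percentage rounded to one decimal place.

38.3%

Top → 205 + 15 = 220
Eligible (known) → 205 + 15 + 86 + 116 + 20 = 442
Estimated eligible among unknowns → 0.6320 × 210 = 132.72
Denominator → 442 + 132.72 = 574.72
RR4 = 220 / 574.72 = 0.3828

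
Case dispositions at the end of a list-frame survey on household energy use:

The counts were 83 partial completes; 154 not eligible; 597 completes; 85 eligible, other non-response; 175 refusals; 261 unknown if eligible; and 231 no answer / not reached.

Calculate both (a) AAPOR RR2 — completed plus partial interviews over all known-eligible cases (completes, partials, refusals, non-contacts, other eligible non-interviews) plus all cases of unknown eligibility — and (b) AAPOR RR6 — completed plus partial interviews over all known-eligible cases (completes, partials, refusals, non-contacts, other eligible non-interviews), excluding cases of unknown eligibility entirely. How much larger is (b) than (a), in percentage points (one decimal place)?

10.6

Numerator → 597 + 83 = 680
Base → 597 + 83 + 175 + 231 + 85 + 261 = 1432
RR2 = 680 / 1432 = 0.4749
Base → 597 + 83 + 175 + 231 + 85 = 1171
RR6 = 680 / 1171 = 0.5807
Difference = 58.07 − 47.49 = 10.58 percentage points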